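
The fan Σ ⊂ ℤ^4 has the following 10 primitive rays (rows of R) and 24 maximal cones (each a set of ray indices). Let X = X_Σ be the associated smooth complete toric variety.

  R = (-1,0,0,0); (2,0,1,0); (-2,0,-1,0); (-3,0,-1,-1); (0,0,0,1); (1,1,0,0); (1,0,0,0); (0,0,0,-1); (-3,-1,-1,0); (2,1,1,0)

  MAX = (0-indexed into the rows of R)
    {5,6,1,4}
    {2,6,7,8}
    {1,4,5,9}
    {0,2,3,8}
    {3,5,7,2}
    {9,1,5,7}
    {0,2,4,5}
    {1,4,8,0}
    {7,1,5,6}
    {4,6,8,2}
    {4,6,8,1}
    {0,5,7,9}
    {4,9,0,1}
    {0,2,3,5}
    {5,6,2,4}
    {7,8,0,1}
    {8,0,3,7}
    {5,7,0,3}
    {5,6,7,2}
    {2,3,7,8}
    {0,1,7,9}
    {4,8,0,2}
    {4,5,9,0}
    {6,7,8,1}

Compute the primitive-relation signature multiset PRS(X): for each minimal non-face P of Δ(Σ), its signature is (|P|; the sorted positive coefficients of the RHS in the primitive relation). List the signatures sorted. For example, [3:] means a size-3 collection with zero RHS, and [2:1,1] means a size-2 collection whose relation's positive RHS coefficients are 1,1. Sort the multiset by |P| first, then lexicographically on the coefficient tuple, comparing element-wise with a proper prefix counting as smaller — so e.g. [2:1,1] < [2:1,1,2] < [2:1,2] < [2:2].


13 collections generate NE(X_Σ); each relation:

  • {0,6}:  v_{0} + v_{6} = 0 — sig = [2:]
  • {1,2}:  v_{1} + v_{2} = 0 — sig = [2:]
  • {4,7}:  v_{4} + v_{7} = 0 — sig = [2:]
  • {5,8}:  v_{5} + v_{8} = v_{2} — sig = [2:1]
  • {8,9}:  v_{8} + v_{9} = v_{0} — sig = [2:1]
  • {1,3}:  v_{1} + v_{3} = v_{0} + v_{7} — sig = [2:1,1]
  • {2,9}:  v_{2} + v_{9} = v_{0} + v_{5} — sig = [2:1,1]
  • {3,4}:  v_{3} + v_{4} = v_{0} + v_{2} — sig = [2:1,1]
  • {3,6}:  v_{3} + v_{6} = v_{2} + v_{7} — sig = [2:1,1]
  • {6,9}:  v_{6} + v_{9} = v_{1} + v_{5} — sig = [2:1,1]
  • {3,9}:  v_{3} + v_{9} = 2·v_{0} + v_{5} + v_{7} — sig = [2:1,1,2]
  • {0,1,5}:  v_{0} + v_{1} + v_{5} = v_{9} — sig = [3:1]
  • {0,2,7}:  v_{0} + v_{2} + v_{7} = v_{3} — sig = [3:1]

Sorted signature multiset PRS(X):
{ [2:] ×3,  [2:1] ×2,  [2:1,1] ×5,  [2:1,1,2],  [3:1] ×2 }


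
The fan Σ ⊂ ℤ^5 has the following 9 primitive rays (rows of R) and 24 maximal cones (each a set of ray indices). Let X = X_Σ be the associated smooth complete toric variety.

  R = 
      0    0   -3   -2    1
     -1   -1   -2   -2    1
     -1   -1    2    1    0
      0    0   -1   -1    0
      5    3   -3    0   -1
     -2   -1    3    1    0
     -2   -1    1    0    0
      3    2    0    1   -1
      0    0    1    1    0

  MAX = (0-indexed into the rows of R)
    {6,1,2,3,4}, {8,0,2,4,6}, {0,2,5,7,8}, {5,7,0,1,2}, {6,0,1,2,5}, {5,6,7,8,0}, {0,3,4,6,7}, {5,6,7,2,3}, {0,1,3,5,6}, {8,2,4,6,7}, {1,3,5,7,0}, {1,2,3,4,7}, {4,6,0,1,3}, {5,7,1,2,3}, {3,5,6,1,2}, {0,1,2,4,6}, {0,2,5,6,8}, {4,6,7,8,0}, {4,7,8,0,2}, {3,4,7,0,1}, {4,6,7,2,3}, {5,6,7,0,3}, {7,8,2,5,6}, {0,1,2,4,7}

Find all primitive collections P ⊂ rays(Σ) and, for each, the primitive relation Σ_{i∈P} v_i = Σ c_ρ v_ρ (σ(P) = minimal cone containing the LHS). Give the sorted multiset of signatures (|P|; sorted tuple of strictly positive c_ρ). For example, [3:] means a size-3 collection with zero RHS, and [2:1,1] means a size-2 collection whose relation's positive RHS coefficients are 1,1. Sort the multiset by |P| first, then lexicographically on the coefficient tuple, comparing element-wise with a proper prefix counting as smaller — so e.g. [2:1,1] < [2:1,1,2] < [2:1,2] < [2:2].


The 6 primitive collections of Σ (r=9, n=5):

  {3,8}:  v_{3} + v_{8} = 0 — sig = [2:]
  {4,5}:  v_{4} + v_{5} = v_{7} — sig = [2:1]
  {1,8}:  v_{1} + v_{8} = v_{0} + v_{2} — sig = [2:1,1]
  {0,2,3}:  v_{0} + v_{2} + v_{3} = v_{1} — sig = [3:1]
  {1,6,7}:  v_{1} + v_{6} + v_{7} = v_{3} — sig = [3:1]
  {0,2,6,7}:  v_{0} + v_{2} + v_{6} + v_{7} = 0 — sig = [4:]

so the primitive-relation signature multiset is
[[2:], [2:1], [2:1,1], [3:1], [3:1], [4:]]


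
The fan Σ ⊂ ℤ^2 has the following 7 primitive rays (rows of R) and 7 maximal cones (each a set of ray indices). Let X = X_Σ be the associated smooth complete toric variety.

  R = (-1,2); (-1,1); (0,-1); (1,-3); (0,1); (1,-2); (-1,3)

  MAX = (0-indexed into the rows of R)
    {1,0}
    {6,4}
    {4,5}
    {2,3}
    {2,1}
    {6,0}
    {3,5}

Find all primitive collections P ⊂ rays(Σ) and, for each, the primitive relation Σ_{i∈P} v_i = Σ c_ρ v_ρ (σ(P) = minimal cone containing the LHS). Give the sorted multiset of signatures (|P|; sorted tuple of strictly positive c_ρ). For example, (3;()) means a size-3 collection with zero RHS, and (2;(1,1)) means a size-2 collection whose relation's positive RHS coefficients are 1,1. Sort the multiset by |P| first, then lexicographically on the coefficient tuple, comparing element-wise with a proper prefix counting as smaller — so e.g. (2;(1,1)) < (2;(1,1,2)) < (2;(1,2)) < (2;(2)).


14 collections generate NE(X_Σ); each relation:

  P = {0,5}:  v_{0} + v_{5} = 0 ; sig = (2;())
  P = {2,4}:  v_{2} + v_{4} = 0 ; sig = (2;())
  P = {3,6}:  v_{3} + v_{6} = 0 ; sig = (2;())
  P = {0,2}:  v_{0} + v_{2} = v_{1} ; sig = (2;(1))
  P = {0,3}:  v_{0} + v_{3} = v_{2} ; sig = (2;(1))
  P = {0,4}:  v_{0} + v_{4} = v_{6} ; sig = (2;(1))
  P = {1,4}:  v_{1} + v_{4} = v_{0} ; sig = (2;(1))
  P = {1,5}:  v_{1} + v_{5} = v_{2} ; sig = (2;(1))
  P = {2,5}:  v_{2} + v_{5} = v_{3} ; sig = (2;(1))
  P = {2,6}:  v_{2} + v_{6} = v_{0} ; sig = (2;(1))
  P = {3,4}:  v_{3} + v_{4} = v_{5} ; sig = (2;(1))
  P = {5,6}:  v_{5} + v_{6} = v_{4} ; sig = (2;(1))
  P = {1,3}:  v_{1} + v_{3} = 2·v_{2} ; sig = (2;(2))
  P = {1,6}:  v_{1} + v_{6} = 2·v_{0} ; sig = (2;(2))

Sorted signature multiset PRS(X):
[(2;()), (2;()), (2;()), (2;(1)), (2;(1)), (2;(1)), (2;(1)), (2;(1)), (2;(1)), (2;(1)), (2;(1)), (2;(1)), (2;(2)), (2;(2))]


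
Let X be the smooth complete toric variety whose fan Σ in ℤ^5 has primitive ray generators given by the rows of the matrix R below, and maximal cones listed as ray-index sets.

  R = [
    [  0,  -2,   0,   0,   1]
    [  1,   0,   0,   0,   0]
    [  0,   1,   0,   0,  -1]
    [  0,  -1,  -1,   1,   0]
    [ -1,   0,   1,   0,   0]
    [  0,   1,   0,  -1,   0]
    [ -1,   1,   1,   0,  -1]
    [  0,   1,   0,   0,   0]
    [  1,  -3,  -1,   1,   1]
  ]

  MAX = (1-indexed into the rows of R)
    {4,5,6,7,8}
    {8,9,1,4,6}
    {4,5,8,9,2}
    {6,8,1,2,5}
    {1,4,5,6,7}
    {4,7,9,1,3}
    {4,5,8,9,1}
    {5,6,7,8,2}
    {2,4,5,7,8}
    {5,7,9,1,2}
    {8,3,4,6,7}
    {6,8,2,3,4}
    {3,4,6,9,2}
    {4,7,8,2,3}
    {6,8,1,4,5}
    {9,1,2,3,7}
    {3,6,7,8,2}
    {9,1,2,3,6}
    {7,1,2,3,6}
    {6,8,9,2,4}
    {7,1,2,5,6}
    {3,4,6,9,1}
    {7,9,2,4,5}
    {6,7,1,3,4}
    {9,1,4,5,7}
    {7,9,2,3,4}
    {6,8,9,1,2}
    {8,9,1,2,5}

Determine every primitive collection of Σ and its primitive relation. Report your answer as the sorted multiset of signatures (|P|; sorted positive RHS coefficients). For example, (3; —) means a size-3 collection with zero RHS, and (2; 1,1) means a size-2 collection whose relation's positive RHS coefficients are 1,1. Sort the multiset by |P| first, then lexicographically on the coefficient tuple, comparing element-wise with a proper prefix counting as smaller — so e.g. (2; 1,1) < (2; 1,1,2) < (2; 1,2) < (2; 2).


The 10 primitive collections of Σ (r=9, n=5):

  {3,5}:  v_{3} + v_{5} = v_{7}  so sig = (2; 1)
  {1,3,8}:  v_{1} + v_{3} + v_{8} = 0  so sig = (3; —)
  {1,2,4}:  v_{1} + v_{2} + v_{4} = v_{9}  so sig = (3; 1)
  {1,7,8}:  v_{1} + v_{7} + v_{8} = v_{5}  so sig = (3; 1)
  {5,6,9}:  v_{5} + v_{6} + v_{9} = v_{1}  so sig = (3; 1)
  {3,8,9}:  v_{3} + v_{8} + v_{9} = v_{2} + v_{4}  so sig = (3; 1,1)
  {6,7,9}:  v_{6} + v_{7} + v_{9} = v_{1} + v_{3}  so sig = (3; 1,1)
  {7,8,9}:  v_{7} + v_{8} + v_{9} = v_{2} + v_{4} + v_{5}  so sig = (3; 1,1,1)
  {2,4,5,6}:  v_{2} + v_{4} + v_{5} + v_{6} = 0  so sig = (4; —)
  {2,4,6,7}:  v_{2} + v_{4} + v_{6} + v_{7} = v_{3}  so sig = (4; 1)

Signatures (|P|; sorted positive RHS coefficients), sorted:
{ (2; 1),  (3; —),  (3; 1) ×3,  (3; 1,1) ×2,  (3; 1,1,1),  (4; —),  (4; 1) }


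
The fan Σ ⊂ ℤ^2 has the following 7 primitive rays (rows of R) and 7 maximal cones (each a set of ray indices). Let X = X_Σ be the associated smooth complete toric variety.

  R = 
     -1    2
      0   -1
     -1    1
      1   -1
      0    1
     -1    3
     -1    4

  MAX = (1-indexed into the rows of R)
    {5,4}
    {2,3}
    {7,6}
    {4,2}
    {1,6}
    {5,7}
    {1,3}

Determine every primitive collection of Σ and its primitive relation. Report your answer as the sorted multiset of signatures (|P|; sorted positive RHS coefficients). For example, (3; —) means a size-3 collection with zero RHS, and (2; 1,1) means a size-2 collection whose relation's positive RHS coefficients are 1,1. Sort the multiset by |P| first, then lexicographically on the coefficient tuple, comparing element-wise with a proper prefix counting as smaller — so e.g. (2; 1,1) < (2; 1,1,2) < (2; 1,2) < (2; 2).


Σ has 14 primitive collections:

  • {2,5}:  v_{2} + v_{5} = 0  ⟹  sig = (2; —)
  • {3,4}:  v_{3} + v_{4} = 0  ⟹  sig = (2; —)
  • {1,2}:  v_{1} + v_{2} = v_{3}  ⟹  sig = (2; 1)
  • {1,4}:  v_{1} + v_{4} = v_{5}  ⟹  sig = (2; 1)
  • {1,5}:  v_{1} + v_{5} = v_{6}  ⟹  sig = (2; 1)
  • {2,6}:  v_{2} + v_{6} = v_{1}  ⟹  sig = (2; 1)
  • {2,7}:  v_{2} + v_{7} = v_{6}  ⟹  sig = (2; 1)
  • {3,5}:  v_{3} + v_{5} = v_{1}  ⟹  sig = (2; 1)
  • {5,6}:  v_{5} + v_{6} = v_{7}  ⟹  sig = (2; 1)
  • {3,7}:  v_{3} + v_{7} = v_{1} + v_{6}  ⟹  sig = (2; 1,1)
  • {1,7}:  v_{1} + v_{7} = 2·v_{6}  ⟹  sig = (2; 2)
  • {3,6}:  v_{3} + v_{6} = 2·v_{1}  ⟹  sig = (2; 2)
  • {4,6}:  v_{4} + v_{6} = 2·v_{5}  ⟹  sig = (2; 2)
  • {4,7}:  v_{4} + v_{7} = 3·v_{5}  ⟹  sig = (2; 3)

Sorted signature multiset PRS(X):
[(2; —), (2; —), (2; 1), (2; 1), (2; 1), (2; 1), (2; 1), (2; 1), (2; 1), (2; 1,1), (2; 2), (2; 2), (2; 2), (2; 3)]


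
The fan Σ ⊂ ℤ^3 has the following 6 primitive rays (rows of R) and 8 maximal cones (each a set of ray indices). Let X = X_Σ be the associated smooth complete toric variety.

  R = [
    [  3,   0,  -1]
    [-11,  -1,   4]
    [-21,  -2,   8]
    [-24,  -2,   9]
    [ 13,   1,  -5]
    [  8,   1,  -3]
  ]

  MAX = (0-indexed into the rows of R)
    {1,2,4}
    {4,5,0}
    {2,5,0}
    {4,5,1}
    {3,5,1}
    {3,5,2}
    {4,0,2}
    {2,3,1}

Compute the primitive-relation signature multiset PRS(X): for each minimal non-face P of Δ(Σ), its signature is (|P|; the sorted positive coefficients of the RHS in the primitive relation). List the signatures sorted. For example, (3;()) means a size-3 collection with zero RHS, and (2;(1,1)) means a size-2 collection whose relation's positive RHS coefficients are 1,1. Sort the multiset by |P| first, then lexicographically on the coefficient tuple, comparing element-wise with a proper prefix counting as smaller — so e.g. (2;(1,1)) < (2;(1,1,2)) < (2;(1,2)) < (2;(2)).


The 5 primitive collections of Σ (r=6, n=3):

  P = {0,3}:  v_{0} + v_{3} = v_{2} ; sig = (2;(1))
  P = {3,4}:  v_{3} + v_{4} = v_{1} ; sig = (2;(1))
  P = {0,1}:  v_{0} + v_{1} = v_{2} + v_{4} ; sig = (2;(1,1))
  P = {2,4,5}:  v_{2} + v_{4} + v_{5} = 0 ; sig = (3;())
  P = {1,2,5}:  v_{1} + v_{2} + v_{5} = v_{3} ; sig = (3;(1))

so the primitive-relation signature multiset is
[(2;(1)), (2;(1)), (2;(1,1)), (3;()), (3;(1))]


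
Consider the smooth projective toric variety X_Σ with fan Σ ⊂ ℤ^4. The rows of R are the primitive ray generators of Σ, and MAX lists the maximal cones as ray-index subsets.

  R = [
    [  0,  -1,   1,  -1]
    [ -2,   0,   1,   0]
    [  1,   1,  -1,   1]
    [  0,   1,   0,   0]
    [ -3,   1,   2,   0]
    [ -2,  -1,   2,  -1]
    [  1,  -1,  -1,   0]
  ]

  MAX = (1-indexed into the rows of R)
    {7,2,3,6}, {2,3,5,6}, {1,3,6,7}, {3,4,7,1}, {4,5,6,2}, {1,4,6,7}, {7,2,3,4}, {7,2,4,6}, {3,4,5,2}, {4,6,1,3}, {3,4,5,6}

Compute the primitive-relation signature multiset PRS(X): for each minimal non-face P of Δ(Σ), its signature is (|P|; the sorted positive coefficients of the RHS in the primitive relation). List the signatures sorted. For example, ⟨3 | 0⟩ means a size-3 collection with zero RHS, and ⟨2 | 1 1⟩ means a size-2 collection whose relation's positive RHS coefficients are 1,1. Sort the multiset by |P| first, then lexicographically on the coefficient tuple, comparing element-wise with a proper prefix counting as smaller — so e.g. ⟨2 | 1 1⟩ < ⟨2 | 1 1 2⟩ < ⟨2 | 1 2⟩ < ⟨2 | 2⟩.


|primitive collections| = 5. Relations:

  P={1,2}:  v_{1} + v_{2} = v_{6} — sig = ⟨2 | 1⟩
  P={5,7}:  v_{5} + v_{7} = v_{2} — sig = ⟨2 | 1⟩
  P={1,5}:  v_{1} + v_{5} = v_{3} + v_{4} + 2·v_{6} — sig = ⟨2 | 1 1 2⟩
  P={3,4,6,7}:  v_{3} + v_{4} + v_{6} + v_{7} = 0 — sig = ⟨4 | 0⟩
  P={2,3,4,6}:  v_{2} + v_{3} + v_{4} + v_{6} = v_{5} — sig = ⟨4 | 1⟩

Signatures (|P|; sorted positive RHS coefficients), sorted:
{ ⟨2 | 1⟩ ×2,  ⟨2 | 1 1 2⟩,  ⟨4 | 0⟩,  ⟨4 | 1⟩ }


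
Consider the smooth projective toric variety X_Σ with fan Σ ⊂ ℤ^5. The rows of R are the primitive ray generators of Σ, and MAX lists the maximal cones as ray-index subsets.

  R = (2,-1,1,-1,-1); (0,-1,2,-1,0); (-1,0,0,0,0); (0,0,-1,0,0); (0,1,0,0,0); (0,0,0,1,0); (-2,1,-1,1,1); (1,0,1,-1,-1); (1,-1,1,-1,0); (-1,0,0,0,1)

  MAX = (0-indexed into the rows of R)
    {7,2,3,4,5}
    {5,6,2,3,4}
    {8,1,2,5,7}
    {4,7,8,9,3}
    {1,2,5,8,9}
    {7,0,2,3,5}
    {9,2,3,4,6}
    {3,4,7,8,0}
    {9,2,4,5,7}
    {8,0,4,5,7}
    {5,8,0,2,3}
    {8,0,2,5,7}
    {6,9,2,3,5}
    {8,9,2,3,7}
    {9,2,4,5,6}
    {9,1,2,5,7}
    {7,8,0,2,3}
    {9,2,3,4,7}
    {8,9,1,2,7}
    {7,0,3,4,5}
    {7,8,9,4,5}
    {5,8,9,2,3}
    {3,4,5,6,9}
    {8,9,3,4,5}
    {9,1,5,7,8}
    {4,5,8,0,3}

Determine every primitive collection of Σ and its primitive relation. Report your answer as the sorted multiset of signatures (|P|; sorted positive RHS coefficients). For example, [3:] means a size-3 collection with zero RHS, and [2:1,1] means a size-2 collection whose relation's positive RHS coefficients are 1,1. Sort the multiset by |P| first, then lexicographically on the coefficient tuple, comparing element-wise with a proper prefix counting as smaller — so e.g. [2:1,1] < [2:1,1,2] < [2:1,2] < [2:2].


Σ has 14 primitive collections:

  P = {0,6}:  v_{0} + v_{6} = 0  ⇒ sig = [2:]
  P = {0,9}:  v_{0} + v_{9} = v_{8}  ⇒ sig = [2:1]
  P = {6,8}:  v_{6} + v_{8} = v_{9}  ⇒ sig = [2:1]
  P = {1,3}:  v_{1} + v_{3} = v_{2} + v_{8}  ⇒ sig = [2:1,1]
  P = {6,7}:  v_{6} + v_{7} = v_{2} + v_{4}  ⇒ sig = [2:1,1]
  P = {0,1}:  v_{0} + v_{1} = v_{2} + v_{5} + v_{7} + 2·v_{8}  ⇒ sig = [2:1,1,1,2]
  P = {1,6}:  v_{1} + v_{6} = v_{2} + v_{5} + v_{7} + 2·v_{9}  ⇒ sig = [2:1,1,1,2]
  P = {1,4}:  v_{1} + v_{4} = v_{5} + 2·v_{7} + 2·v_{9}  ⇒ sig = [2:1,2,2]
  P = {0,2,4}:  v_{0} + v_{2} + v_{4} = v_{7}  ⇒ sig = [3:1]
  P = {2,4,8}:  v_{2} + v_{4} + v_{8} = v_{7} + v_{9}  ⇒ sig = [3:1,1]
  P = {3,5,7,9}:  v_{3} + v_{5} + v_{7} + v_{9} = 0  ⇒ sig = [4:]
  P = {3,5,7,8}:  v_{3} + v_{5} + v_{7} + v_{8} = v_{0}  ⇒ sig = [4:1]
  P = {2,3,4,5,9}:  v_{2} + v_{3} + v_{4} + v_{5} + v_{9} = v_{6}  ⇒ sig = [5:1]
  P = {2,5,7,8,9}:  v_{2} + v_{5} + v_{7} + v_{8} + v_{9} = v_{1}  ⇒ sig = [5:1]

Sorted signature multiset PRS(X):
{ [2:],  [2:1] ×2,  [2:1,1] ×2,  [2:1,1,1,2] ×2,  [2:1,2,2],  [3:1],  [3:1,1],  [4:],  [4:1],  [5:1] ×2 }


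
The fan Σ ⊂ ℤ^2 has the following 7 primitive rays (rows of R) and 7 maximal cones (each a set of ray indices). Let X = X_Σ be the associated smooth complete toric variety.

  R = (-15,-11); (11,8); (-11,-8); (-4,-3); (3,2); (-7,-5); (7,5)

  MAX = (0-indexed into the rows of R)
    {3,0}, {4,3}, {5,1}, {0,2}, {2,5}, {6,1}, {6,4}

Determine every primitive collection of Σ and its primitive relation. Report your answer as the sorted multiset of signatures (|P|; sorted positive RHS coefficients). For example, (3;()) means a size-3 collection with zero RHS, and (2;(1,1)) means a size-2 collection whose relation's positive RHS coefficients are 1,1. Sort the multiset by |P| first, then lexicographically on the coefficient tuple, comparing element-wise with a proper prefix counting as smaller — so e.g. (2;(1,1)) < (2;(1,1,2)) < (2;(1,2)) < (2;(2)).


14 minimal non-faces of Δ(Σ) (on 7 rays):

  P={1,2}:  v_{1} + v_{2} = 0  ⟹  sig = (2;())
  P={5,6}:  v_{5} + v_{6} = 0  ⟹  sig = (2;())
  P={0,1}:  v_{0} + v_{1} = v_{3}  ⟹  sig = (2;(1))
  P={1,3}:  v_{1} + v_{3} = v_{6}  ⟹  sig = (2;(1))
  P={2,3}:  v_{2} + v_{3} = v_{0}  ⟹  sig = (2;(1))
  P={2,6}:  v_{2} + v_{6} = v_{3}  ⟹  sig = (2;(1))
  P={3,5}:  v_{3} + v_{5} = v_{2}  ⟹  sig = (2;(1))
  P={3,6}:  v_{3} + v_{6} = v_{4}  ⟹  sig = (2;(1))
  P={4,5}:  v_{4} + v_{5} = v_{3}  ⟹  sig = (2;(1))
  P={0,5}:  v_{0} + v_{5} = 2·v_{2}  ⟹  sig = (2;(2))
  P={0,6}:  v_{0} + v_{6} = 2·v_{3}  ⟹  sig = (2;(2))
  P={1,4}:  v_{1} + v_{4} = 2·v_{6}  ⟹  sig = (2;(2))
  P={2,4}:  v_{2} + v_{4} = 2·v_{3}  ⟹  sig = (2;(2))
  P={0,4}:  v_{0} + v_{4} = 3·v_{3}  ⟹  sig = (2;(3))

Sorted signature multiset PRS(X):
[(2;()), (2;()), (2;(1)), (2;(1)), (2;(1)), (2;(1)), (2;(1)), (2;(1)), (2;(1)), (2;(2)), (2;(2)), (2;(2)), (2;(2)), (2;(3))]


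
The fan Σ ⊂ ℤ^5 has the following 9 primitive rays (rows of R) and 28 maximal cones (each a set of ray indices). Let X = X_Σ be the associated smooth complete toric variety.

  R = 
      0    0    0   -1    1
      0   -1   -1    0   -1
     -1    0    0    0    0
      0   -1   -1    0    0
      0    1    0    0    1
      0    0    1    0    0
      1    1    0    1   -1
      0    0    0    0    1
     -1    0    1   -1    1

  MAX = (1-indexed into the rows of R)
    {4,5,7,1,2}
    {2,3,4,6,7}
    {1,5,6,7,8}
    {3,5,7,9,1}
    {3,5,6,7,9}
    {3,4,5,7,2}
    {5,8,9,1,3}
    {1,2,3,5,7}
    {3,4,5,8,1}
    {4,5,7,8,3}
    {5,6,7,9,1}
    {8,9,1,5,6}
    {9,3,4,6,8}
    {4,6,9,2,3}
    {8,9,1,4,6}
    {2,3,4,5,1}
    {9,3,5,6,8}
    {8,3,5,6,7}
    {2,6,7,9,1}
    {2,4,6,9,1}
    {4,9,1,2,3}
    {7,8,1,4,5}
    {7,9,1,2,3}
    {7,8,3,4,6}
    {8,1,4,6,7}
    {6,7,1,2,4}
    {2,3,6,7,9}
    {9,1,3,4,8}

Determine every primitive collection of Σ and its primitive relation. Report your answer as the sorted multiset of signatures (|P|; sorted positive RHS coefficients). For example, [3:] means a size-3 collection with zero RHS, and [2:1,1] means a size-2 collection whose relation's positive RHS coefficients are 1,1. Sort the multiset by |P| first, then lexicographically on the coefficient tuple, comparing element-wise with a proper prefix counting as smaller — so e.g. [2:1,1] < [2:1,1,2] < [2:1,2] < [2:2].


The 10 primitive collections of Σ (r=9, n=5):

  • {2,8}:  v_{2} + v_{8} = v_{4}  ⟹  sig = [2:1]
  • {2,5,6}:  v_{2} + v_{5} + v_{6} = 0  ⟹  sig = [3:]
  • {4,7,9}:  v_{4} + v_{7} + v_{9} = 0  ⟹  sig = [3:]
  • {1,3,6}:  v_{1} + v_{3} + v_{6} = v_{9}  ⟹  sig = [3:1]
  • {4,5,6}:  v_{4} + v_{5} + v_{6} = v_{8}  ⟹  sig = [3:1]
  • {2,5,9}:  v_{2} + v_{5} + v_{9} = v_{1} + v_{3}  ⟹  sig = [3:1,1]
  • {7,8,9}:  v_{7} + v_{8} + v_{9} = v_{5} + v_{6}  ⟹  sig = [3:1,1]
  • {4,5,9}:  v_{4} + v_{5} + v_{9} = v_{1} + v_{3} + v_{8}  ⟹  sig = [3:1,1,1]
  • {1,3,7,8}:  v_{1} + v_{3} + v_{7} + v_{8} = v_{5}  ⟹  sig = [4:1]
  • {1,3,4,7}:  v_{1} + v_{3} + v_{4} + v_{7} = v_{2} + v_{5}  ⟹  sig = [4:1,1]

so the primitive-relation signature multiset is
{ [2:1],  [3:] ×2,  [3:1] ×2,  [3:1,1] ×2,  [3:1,1,1],  [4:1],  [4:1,1] }


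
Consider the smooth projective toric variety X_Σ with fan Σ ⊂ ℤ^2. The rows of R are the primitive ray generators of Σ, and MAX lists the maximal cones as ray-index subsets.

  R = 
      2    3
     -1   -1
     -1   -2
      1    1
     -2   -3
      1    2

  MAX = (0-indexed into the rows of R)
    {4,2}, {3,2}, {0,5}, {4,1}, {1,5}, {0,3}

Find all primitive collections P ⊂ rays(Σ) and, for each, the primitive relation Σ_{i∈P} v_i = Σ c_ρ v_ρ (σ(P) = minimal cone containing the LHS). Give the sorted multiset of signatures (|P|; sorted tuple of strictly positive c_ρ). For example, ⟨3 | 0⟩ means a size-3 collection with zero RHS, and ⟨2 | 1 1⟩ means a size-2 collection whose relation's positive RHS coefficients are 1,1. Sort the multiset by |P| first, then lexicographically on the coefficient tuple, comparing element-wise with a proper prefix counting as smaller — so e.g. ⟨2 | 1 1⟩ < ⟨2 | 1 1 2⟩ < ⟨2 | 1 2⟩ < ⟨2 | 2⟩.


|primitive collections| = 9. Relations:

  P={0,4}:  v_{0} + v_{4} = 0  →  sig = ⟨2 | 0⟩
  P={1,3}:  v_{1} + v_{3} = 0  →  sig = ⟨2 | 0⟩
  P={2,5}:  v_{2} + v_{5} = 0  →  sig = ⟨2 | 0⟩
  P={0,1}:  v_{0} + v_{1} = v_{5}  →  sig = ⟨2 | 1⟩
  P={0,2}:  v_{0} + v_{2} = v_{3}  →  sig = ⟨2 | 1⟩
  P={1,2}:  v_{1} + v_{2} = v_{4}  →  sig = ⟨2 | 1⟩
  P={3,4}:  v_{3} + v_{4} = v_{2}  →  sig = ⟨2 | 1⟩
  P={3,5}:  v_{3} + v_{5} = v_{0}  →  sig = ⟨2 | 1⟩
  P={4,5}:  v_{4} + v_{5} = v_{1}  →  sig = ⟨2 | 1⟩

so the primitive-relation signature multiset is
    |P|=2: 9 collections, coeffs (), (), (), (1), (1), (1), (1), (1), (1)


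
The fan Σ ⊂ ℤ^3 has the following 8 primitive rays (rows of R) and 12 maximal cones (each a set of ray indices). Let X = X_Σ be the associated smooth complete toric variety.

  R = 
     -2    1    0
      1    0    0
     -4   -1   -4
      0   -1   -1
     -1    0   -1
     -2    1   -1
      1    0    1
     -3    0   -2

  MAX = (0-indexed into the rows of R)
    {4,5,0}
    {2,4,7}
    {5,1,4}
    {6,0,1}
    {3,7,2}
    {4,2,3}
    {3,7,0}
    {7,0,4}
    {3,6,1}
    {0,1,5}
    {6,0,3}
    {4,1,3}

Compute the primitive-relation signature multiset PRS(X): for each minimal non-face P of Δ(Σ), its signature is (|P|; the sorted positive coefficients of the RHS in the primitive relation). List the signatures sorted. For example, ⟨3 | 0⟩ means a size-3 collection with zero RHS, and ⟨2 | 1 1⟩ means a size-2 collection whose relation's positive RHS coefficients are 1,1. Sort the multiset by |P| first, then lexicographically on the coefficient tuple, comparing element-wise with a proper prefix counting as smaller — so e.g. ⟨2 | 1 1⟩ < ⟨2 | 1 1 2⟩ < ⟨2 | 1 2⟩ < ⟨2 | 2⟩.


|primitive collections| = 14. Relations:

  {4,6}:  v_{4} + v_{6} = 0 ; sig = ⟨2 | 0⟩
  {2,6}:  v_{2} + v_{6} = v_{3} + v_{7} ; sig = ⟨2 | 1 1⟩
  {5,6}:  v_{5} + v_{6} = v_{0} + v_{1} ; sig = ⟨2 | 1 1⟩
  {6,7}:  v_{6} + v_{7} = v_{0} + v_{3} ; sig = ⟨2 | 1 1⟩
  {1,2}:  v_{1} + v_{2} = v_{3} + 3·v_{4} ; sig = ⟨2 | 1 3⟩
  {2,5}:  v_{2} + v_{5} = 3·v_{4} + v_{7} ; sig = ⟨2 | 1 3⟩
  {5,7}:  v_{5} + v_{7} = v_{0} + 3·v_{4} ; sig = ⟨2 | 1 3⟩
  {0,2}:  v_{0} + v_{2} = 2·v_{7} ; sig = ⟨2 | 2⟩
  {1,7}:  v_{1} + v_{7} = 2·v_{4} ; sig = ⟨2 | 2⟩
  {3,5}:  v_{3} + v_{5} = 2·v_{4} ; sig = ⟨2 | 2⟩
  {0,1,3}:  v_{0} + v_{1} + v_{3} = v_{4} ; sig = ⟨3 | 1⟩
  {0,1,4}:  v_{0} + v_{1} + v_{4} = v_{5} ; sig = ⟨3 | 1⟩
  {0,3,4}:  v_{0} + v_{3} + v_{4} = v_{7} ; sig = ⟨3 | 1⟩
  {3,4,7}:  v_{3} + v_{4} + v_{7} = v_{2} ; sig = ⟨3 | 1⟩

Sorted signature multiset PRS(X):
{ ⟨2 | 0⟩,  ⟨2 | 1 1⟩ ×3,  ⟨2 | 1 3⟩ ×3,  ⟨2 | 2⟩ ×3,  ⟨3 | 1⟩ ×4 }


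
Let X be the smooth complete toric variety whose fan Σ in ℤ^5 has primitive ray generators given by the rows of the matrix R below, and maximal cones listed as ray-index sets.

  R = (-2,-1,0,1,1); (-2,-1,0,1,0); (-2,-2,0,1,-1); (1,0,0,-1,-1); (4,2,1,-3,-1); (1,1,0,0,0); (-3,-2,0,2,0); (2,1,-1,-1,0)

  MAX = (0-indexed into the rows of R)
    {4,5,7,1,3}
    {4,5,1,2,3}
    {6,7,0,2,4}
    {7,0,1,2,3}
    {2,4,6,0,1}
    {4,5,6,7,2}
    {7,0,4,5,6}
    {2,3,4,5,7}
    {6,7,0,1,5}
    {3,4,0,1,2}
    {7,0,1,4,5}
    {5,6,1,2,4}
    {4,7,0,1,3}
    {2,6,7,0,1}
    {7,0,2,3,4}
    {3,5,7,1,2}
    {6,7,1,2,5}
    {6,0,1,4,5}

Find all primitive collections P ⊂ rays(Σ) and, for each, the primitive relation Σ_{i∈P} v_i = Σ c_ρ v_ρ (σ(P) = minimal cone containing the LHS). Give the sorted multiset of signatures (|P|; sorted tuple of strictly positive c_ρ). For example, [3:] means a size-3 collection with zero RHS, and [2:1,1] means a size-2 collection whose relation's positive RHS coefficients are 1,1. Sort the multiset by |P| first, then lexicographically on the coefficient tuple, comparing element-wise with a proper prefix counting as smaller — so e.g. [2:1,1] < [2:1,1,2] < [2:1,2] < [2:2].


|primitive collections| = 5. Relations:

  {3,6}:  v_{3} + v_{6} = v_{2} — sig = [2:1]
  {0,3,5}:  v_{0} + v_{3} + v_{5} = 0 — sig = [3:]
  {0,2,5}:  v_{0} + v_{2} + v_{5} = v_{6} — sig = [3:1]
  {1,4,6,7}:  v_{1} + v_{4} + v_{6} + v_{7} = v_{3} — sig = [4:1]
  {1,2,4,7}:  v_{1} + v_{2} + v_{4} + v_{7} = 2·v_{3} — sig = [4:2]

Sorted signature multiset PRS(X):
[[2:1], [3:], [3:1], [4:1], [4:2]]


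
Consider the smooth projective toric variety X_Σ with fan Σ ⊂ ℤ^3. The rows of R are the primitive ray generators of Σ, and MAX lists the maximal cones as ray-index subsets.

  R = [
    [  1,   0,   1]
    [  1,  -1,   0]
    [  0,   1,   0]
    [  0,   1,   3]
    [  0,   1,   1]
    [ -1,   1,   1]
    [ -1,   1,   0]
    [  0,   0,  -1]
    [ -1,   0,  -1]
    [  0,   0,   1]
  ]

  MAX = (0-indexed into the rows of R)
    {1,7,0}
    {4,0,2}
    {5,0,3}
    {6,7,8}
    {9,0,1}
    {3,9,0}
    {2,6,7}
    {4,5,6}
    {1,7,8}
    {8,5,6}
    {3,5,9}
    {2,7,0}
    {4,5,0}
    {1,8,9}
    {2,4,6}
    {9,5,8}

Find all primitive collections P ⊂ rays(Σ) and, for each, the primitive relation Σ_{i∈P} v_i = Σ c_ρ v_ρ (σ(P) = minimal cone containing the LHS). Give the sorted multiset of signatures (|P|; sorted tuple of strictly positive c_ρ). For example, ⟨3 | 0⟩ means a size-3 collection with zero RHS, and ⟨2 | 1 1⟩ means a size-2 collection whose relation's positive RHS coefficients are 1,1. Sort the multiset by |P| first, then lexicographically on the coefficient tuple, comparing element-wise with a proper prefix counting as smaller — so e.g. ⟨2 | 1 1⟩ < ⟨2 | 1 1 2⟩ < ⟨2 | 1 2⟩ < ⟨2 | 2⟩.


22 minimal non-faces of Δ(Σ) (on 10 rays):

  • {0,8}:  v_{0} + v_{8} = 0  so sig = ⟨2 | 0⟩
  • {1,6}:  v_{1} + v_{6} = 0  so sig = ⟨2 | 0⟩
  • {7,9}:  v_{7} + v_{9} = 0  so sig = ⟨2 | 0⟩
  • {0,6}:  v_{0} + v_{6} = v_{4}  so sig = ⟨2 | 1⟩
  • {1,4}:  v_{1} + v_{4} = v_{0}  so sig = ⟨2 | 1⟩
  • {1,5}:  v_{1} + v_{5} = v_{9}  so sig = ⟨2 | 1⟩
  • {2,9}:  v_{2} + v_{9} = v_{4}  so sig = ⟨2 | 1⟩
  • {4,7}:  v_{4} + v_{7} = v_{2}  so sig = ⟨2 | 1⟩
  • {4,8}:  v_{4} + v_{8} = v_{6}  so sig = ⟨2 | 1⟩
  • {5,7}:  v_{5} + v_{7} = v_{6}  so sig = ⟨2 | 1⟩
  • {6,9}:  v_{6} + v_{9} = v_{5}  so sig = ⟨2 | 1⟩
  • {1,2}:  v_{1} + v_{2} = v_{0} + v_{7}  so sig = ⟨2 | 1 1⟩
  • {2,5}:  v_{2} + v_{5} = v_{4} + v_{6}  so sig = ⟨2 | 1 1⟩
  • {2,8}:  v_{2} + v_{8} = v_{6} + v_{7}  so sig = ⟨2 | 1 1⟩
  • {3,7}:  v_{3} + v_{7} = v_{0} + v_{5}  so sig = ⟨2 | 1 1⟩
  • {3,8}:  v_{3} + v_{8} = v_{5} + v_{9}  so sig = ⟨2 | 1 1⟩
  • {4,9}:  v_{4} + v_{9} = v_{0} + v_{5}  so sig = ⟨2 | 1 1⟩
  • {2,3}:  v_{2} + v_{3} = v_{0} + v_{4} + v_{5}  so sig = ⟨2 | 1 1 1⟩
  • {1,3}:  v_{1} + v_{3} = v_{0} + 2·v_{9}  so sig = ⟨2 | 1 2⟩
  • {3,6}:  v_{3} + v_{6} = v_{0} + 2·v_{5}  so sig = ⟨2 | 1 2⟩
  • {3,4}:  v_{3} + v_{4} = 2·v_{0} + 2·v_{5}  so sig = ⟨2 | 2 2⟩
  • {0,5,9}:  v_{0} + v_{5} + v_{9} = v_{3}  so sig = ⟨3 | 1⟩

Sorted signature multiset PRS(X):
{ ⟨2 | 0⟩ ×3,  ⟨2 | 1⟩ ×8,  ⟨2 | 1 1⟩ ×6,  ⟨2 | 1 1 1⟩,  ⟨2 | 1 2⟩ ×2,  ⟨2 | 2 2⟩,  ⟨3 | 1⟩ }


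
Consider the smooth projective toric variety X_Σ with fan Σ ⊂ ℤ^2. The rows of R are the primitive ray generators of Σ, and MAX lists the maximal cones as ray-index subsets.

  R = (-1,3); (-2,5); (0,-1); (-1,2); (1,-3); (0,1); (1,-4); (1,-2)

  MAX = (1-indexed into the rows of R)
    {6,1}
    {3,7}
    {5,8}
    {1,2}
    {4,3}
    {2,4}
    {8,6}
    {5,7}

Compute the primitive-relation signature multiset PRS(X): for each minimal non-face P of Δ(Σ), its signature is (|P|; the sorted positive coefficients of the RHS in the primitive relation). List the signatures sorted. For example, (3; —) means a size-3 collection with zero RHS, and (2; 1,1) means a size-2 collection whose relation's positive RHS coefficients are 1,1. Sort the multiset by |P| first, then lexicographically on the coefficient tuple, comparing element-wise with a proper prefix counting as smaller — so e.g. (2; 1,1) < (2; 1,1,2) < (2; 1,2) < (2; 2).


Σ has 20 primitive collections:

  • {1,5}:  v_{1} + v_{5} = 0  ⟹  sig = (2; —)
  • {3,6}:  v_{3} + v_{6} = 0  ⟹  sig = (2; —)
  • {4,8}:  v_{4} + v_{8} = 0  ⟹  sig = (2; —)
  • {1,3}:  v_{1} + v_{3} = v_{4}  ⟹  sig = (2; 1)
  • {1,4}:  v_{1} + v_{4} = v_{2}  ⟹  sig = (2; 1)
  • {1,7}:  v_{1} + v_{7} = v_{3}  ⟹  sig = (2; 1)
  • {1,8}:  v_{1} + v_{8} = v_{6}  ⟹  sig = (2; 1)
  • {2,5}:  v_{2} + v_{5} = v_{4}  ⟹  sig = (2; 1)
  • {2,8}:  v_{2} + v_{8} = v_{1}  ⟹  sig = (2; 1)
  • {3,5}:  v_{3} + v_{5} = v_{7}  ⟹  sig = (2; 1)
  • {3,8}:  v_{3} + v_{8} = v_{5}  ⟹  sig = (2; 1)
  • {4,5}:  v_{4} + v_{5} = v_{3}  ⟹  sig = (2; 1)
  • {4,6}:  v_{4} + v_{6} = v_{1}  ⟹  sig = (2; 1)
  • {5,6}:  v_{5} + v_{6} = v_{8}  ⟹  sig = (2; 1)
  • {6,7}:  v_{6} + v_{7} = v_{5}  ⟹  sig = (2; 1)
  • {2,7}:  v_{2} + v_{7} = v_{3} + v_{4}  ⟹  sig = (2; 1,1)
  • {2,3}:  v_{2} + v_{3} = 2·v_{4}  ⟹  sig = (2; 2)
  • {2,6}:  v_{2} + v_{6} = 2·v_{1}  ⟹  sig = (2; 2)
  • {4,7}:  v_{4} + v_{7} = 2·v_{3}  ⟹  sig = (2; 2)
  • {7,8}:  v_{7} + v_{8} = 2·v_{5}  ⟹  sig = (2; 2)

so the primitive-relation signature multiset is
    |P|=2: 20 collections, coeffs (), (), (), (1), (1), (1), (1), (1), (1), (1), (1), (1), (1), (1), (1), (1,1), (2), (2), (2), (2)


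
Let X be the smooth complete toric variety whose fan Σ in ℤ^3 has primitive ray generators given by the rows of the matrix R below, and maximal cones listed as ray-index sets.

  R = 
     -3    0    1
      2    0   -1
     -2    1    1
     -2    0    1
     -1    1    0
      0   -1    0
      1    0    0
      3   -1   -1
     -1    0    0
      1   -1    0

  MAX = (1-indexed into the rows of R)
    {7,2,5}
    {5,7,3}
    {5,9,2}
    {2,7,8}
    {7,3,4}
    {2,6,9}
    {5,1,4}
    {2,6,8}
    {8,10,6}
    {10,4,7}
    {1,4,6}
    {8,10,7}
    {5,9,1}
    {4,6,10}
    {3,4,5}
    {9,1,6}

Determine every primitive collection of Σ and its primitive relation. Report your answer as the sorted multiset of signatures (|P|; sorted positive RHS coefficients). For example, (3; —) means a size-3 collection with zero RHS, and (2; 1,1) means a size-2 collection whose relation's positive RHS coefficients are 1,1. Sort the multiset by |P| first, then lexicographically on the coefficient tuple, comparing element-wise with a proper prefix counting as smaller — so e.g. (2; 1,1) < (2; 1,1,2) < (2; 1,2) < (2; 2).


|primitive collections| = 22. Relations:

  • {2,4}:  v_{2} + v_{4} = 0  →  sig = (2; —)
  • {5,10}:  v_{5} + v_{10} = 0  →  sig = (2; —)
  • {7,9}:  v_{7} + v_{9} = 0  →  sig = (2; —)
  • {1,2}:  v_{1} + v_{2} = v_{9}  →  sig = (2; 1)
  • {1,7}:  v_{1} + v_{7} = v_{4}  →  sig = (2; 1)
  • {1,8}:  v_{1} + v_{8} = v_{6}  →  sig = (2; 1)
  • {2,10}:  v_{2} + v_{10} = v_{8}  →  sig = (2; 1)
  • {3,6}:  v_{3} + v_{6} = v_{4}  →  sig = (2; 1)
  • {3,8}:  v_{3} + v_{8} = v_{7}  →  sig = (2; 1)
  • {4,8}:  v_{4} + v_{8} = v_{10}  →  sig = (2; 1)
  • {4,9}:  v_{4} + v_{9} = v_{1}  →  sig = (2; 1)
  • {5,6}:  v_{5} + v_{6} = v_{9}  →  sig = (2; 1)
  • {5,8}:  v_{5} + v_{8} = v_{2}  →  sig = (2; 1)
  • {6,7}:  v_{6} + v_{7} = v_{10}  →  sig = (2; 1)
  • {9,10}:  v_{9} + v_{10} = v_{6}  →  sig = (2; 1)
  • {1,10}:  v_{1} + v_{10} = v_{4} + v_{6}  →  sig = (2; 1,1)
  • {2,3}:  v_{2} + v_{3} = v_{5} + v_{7}  →  sig = (2; 1,1)
  • {3,9}:  v_{3} + v_{9} = v_{4} + v_{5}  →  sig = (2; 1,1)
  • {3,10}:  v_{3} + v_{10} = v_{4} + v_{7}  →  sig = (2; 1,1)
  • {8,9}:  v_{8} + v_{9} = v_{2} + v_{6}  →  sig = (2; 1,1)
  • {1,3}:  v_{1} + v_{3} = 2·v_{4} + v_{5}  →  sig = (2; 1,2)
  • {4,5,7}:  v_{4} + v_{5} + v_{7} = v_{3}  →  sig = (3; 1)

Signatures (|P|; sorted positive RHS coefficients), sorted:
{ (2; —) ×3,  (2; 1) ×12,  (2; 1,1) ×5,  (2; 1,2),  (3; 1) }


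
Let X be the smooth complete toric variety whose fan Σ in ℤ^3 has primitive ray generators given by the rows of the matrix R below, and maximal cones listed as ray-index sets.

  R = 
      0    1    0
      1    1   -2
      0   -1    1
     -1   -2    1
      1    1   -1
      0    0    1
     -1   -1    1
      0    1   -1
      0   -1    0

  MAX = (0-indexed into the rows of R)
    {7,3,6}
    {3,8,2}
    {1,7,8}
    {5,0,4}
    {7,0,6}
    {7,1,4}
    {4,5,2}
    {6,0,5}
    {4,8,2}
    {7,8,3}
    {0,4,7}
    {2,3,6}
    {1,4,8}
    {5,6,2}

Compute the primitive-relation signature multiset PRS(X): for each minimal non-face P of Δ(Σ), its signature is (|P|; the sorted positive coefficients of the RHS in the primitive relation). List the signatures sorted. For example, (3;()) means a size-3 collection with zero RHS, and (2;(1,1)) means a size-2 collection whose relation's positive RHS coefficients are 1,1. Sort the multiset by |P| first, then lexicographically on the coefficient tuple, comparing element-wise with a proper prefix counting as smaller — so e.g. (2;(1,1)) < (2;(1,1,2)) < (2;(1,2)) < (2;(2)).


|primitive collections| = 16. Relations:

  P={0,8}:  v_{0} + v_{8} = 0 ; sig = (2;())
  P={2,7}:  v_{2} + v_{7} = 0 ; sig = (2;())
  P={4,6}:  v_{4} + v_{6} = 0 ; sig = (2;())
  P={0,2}:  v_{0} + v_{2} = v_{5} ; sig = (2;(1))
  P={0,3}:  v_{0} + v_{3} = v_{6} ; sig = (2;(1))
  P={1,5}:  v_{1} + v_{5} = v_{4} ; sig = (2;(1))
  P={3,4}:  v_{3} + v_{4} = v_{8} ; sig = (2;(1))
  P={5,7}:  v_{5} + v_{7} = v_{0} ; sig = (2;(1))
  P={5,8}:  v_{5} + v_{8} = v_{2} ; sig = (2;(1))
  P={6,8}:  v_{6} + v_{8} = v_{3} ; sig = (2;(1))
  P={0,1}:  v_{0} + v_{1} = v_{4} + v_{7} ; sig = (2;(1,1))
  P={1,2}:  v_{1} + v_{2} = v_{4} + v_{8} ; sig = (2;(1,1))
  P={1,6}:  v_{1} + v_{6} = v_{7} + v_{8} ; sig = (2;(1,1))
  P={3,5}:  v_{3} + v_{5} = v_{2} + v_{6} ; sig = (2;(1,1))
  P={1,3}:  v_{1} + v_{3} = v_{7} + 2·v_{8} ; sig = (2;(1,2))
  P={4,7,8}:  v_{4} + v_{7} + v_{8} = v_{1} ; sig = (3;(1))

so the primitive-relation signature multiset is
    |P|=2: 15 collections, coeffs (), (), (), (1), (1), (1), (1), (1), (1), (1), (1,1), (1,1), (1,1), (1,1), (1,2)
    |P|=3: 1 collection, coeffs (1)


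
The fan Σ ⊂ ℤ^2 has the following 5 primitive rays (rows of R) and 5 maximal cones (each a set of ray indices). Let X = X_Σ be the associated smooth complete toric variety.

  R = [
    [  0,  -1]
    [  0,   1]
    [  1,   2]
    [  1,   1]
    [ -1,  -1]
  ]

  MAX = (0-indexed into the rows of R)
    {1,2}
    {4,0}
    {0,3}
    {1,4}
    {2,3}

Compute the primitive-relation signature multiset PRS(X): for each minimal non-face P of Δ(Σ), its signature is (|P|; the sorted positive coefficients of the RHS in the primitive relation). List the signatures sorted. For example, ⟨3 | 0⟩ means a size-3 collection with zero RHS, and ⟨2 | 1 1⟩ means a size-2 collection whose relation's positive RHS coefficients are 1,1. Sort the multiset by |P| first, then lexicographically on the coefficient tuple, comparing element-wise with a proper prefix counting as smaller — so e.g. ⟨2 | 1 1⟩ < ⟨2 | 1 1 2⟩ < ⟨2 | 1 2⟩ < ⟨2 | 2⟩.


5 minimal non-faces of Δ(Σ) (on 5 rays):

  • {0,1}:  v_{0} + v_{1} = 0  so sig = ⟨2 | 0⟩
  • {3,4}:  v_{3} + v_{4} = 0  so sig = ⟨2 | 0⟩
  • {0,2}:  v_{0} + v_{2} = v_{3}  so sig = ⟨2 | 1⟩
  • {1,3}:  v_{1} + v_{3} = v_{2}  so sig = ⟨2 | 1⟩
  • {2,4}:  v_{2} + v_{4} = v_{1}  so sig = ⟨2 | 1⟩

Signatures (|P|; sorted positive RHS coefficients), sorted:
{ ⟨2 | 0⟩ ×2,  ⟨2 | 1⟩ ×3 }


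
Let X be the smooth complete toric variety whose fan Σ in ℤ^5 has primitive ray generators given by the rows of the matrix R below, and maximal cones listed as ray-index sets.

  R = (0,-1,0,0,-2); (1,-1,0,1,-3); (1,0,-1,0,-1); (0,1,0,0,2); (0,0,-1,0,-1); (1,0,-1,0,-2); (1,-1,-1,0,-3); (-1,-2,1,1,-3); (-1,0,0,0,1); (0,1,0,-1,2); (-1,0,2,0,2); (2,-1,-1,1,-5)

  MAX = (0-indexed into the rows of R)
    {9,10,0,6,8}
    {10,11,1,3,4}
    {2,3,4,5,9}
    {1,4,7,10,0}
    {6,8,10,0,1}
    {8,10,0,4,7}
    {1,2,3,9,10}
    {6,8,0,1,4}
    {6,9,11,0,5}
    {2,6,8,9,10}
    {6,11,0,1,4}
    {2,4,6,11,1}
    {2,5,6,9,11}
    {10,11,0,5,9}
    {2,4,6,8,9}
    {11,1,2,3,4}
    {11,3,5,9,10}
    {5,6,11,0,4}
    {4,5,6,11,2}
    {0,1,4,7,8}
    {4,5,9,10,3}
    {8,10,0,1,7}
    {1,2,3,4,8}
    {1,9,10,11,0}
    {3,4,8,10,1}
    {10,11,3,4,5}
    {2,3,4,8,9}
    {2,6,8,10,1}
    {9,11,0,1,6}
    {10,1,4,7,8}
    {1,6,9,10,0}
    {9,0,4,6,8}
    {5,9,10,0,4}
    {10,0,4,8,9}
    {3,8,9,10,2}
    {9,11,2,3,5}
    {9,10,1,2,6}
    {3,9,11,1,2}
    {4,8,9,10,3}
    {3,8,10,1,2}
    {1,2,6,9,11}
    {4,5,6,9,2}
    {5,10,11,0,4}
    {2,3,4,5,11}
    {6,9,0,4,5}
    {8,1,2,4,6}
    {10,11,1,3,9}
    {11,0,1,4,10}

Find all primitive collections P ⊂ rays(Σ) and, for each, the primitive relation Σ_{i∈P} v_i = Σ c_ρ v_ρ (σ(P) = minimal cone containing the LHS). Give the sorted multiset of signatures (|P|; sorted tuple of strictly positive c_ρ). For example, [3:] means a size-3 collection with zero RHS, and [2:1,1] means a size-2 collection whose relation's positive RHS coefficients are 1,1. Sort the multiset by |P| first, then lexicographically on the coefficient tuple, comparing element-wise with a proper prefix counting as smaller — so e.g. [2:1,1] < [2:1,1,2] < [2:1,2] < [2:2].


22 collections generate NE(X_Σ); each relation:

  {0,3}:  v_{0} + v_{3} = 0  →  sig = [2:]
  {0,2}:  v_{0} + v_{2} = v_{6}  →  sig = [2:1]
  {1,5}:  v_{1} + v_{5} = v_{11}  →  sig = [2:1]
  {3,6}:  v_{3} + v_{6} = v_{2}  →  sig = [2:1]
  {5,8}:  v_{5} + v_{8} = v_{4}  →  sig = [2:1]
  {8,11}:  v_{8} + v_{11} = v_{1} + v_{4}  →  sig = [2:1,1]
  {2,7}:  v_{2} + v_{7} = v_{0} + v_{1} + v_{8}  →  sig = [2:1,1,1]
  {7,9}:  v_{7} + v_{9} = v_{0} + v_{4} + v_{10}  →  sig = [2:1,1,1]
  {3,7}:  v_{3} + v_{7} = v_{1} + v_{4} + v_{8} + v_{10}  →  sig = [2:1,1,1,1]
  {5,7}:  v_{5} + v_{7} = v_{0} + v_{1} + 2·v_{4} + v_{10}  →  sig = [2:1,1,1,2]
  {6,7}:  v_{6} + v_{7} = 2·v_{0} + v_{1} + v_{8}  →  sig = [2:1,1,2]
  {7,11}:  v_{7} + v_{11} = v_{0} + 2·v_{1} + 2·v_{4} + v_{10}  →  sig = [2:1,1,2,2]
  {1,8,9}:  v_{1} + v_{8} + v_{9} = 0  →  sig = [3:]
  {2,4,10}:  v_{2} + v_{4} + v_{10} = 0  →  sig = [3:]
  {1,4,9}:  v_{1} + v_{4} + v_{9} = v_{5}  →  sig = [3:1]
  {4,6,10}:  v_{4} + v_{6} + v_{10} = v_{0}  →  sig = [3:1]
  {2,5,10}:  v_{2} + v_{5} + v_{10} = v_{1} + v_{9}  →  sig = [3:1,1]
  {5,6,10}:  v_{5} + v_{6} + v_{10} = v_{0} + v_{1} + v_{9}  →  sig = [3:1,1,1]
  {6,10,11}:  v_{6} + v_{10} + v_{11} = v_{0} + 2·v_{1} + v_{9}  →  sig = [3:1,1,2]
  {2,10,11}:  v_{2} + v_{10} + v_{11} = 2·v_{1} + v_{9}  →  sig = [3:1,2]
  {4,9,11}:  v_{4} + v_{9} + v_{11} = 2·v_{5}  →  sig = [3:2]
  {0,1,4,8,10}:  v_{0} + v_{1} + v_{4} + v_{8} + v_{10} = v_{7}  →  sig = [5:1]

Hence PRS(X_Σ) =
{ [2:],  [2:1] ×4,  [2:1,1],  [2:1,1,1] ×2,  [2:1,1,1,1],  [2:1,1,1,2],  [2:1,1,2],  [2:1,1,2,2],  [3:] ×2,  [3:1] ×2,  [3:1,1],  [3:1,1,1],  [3:1,1,2],  [3:1,2],  [3:2],  [5:1] }


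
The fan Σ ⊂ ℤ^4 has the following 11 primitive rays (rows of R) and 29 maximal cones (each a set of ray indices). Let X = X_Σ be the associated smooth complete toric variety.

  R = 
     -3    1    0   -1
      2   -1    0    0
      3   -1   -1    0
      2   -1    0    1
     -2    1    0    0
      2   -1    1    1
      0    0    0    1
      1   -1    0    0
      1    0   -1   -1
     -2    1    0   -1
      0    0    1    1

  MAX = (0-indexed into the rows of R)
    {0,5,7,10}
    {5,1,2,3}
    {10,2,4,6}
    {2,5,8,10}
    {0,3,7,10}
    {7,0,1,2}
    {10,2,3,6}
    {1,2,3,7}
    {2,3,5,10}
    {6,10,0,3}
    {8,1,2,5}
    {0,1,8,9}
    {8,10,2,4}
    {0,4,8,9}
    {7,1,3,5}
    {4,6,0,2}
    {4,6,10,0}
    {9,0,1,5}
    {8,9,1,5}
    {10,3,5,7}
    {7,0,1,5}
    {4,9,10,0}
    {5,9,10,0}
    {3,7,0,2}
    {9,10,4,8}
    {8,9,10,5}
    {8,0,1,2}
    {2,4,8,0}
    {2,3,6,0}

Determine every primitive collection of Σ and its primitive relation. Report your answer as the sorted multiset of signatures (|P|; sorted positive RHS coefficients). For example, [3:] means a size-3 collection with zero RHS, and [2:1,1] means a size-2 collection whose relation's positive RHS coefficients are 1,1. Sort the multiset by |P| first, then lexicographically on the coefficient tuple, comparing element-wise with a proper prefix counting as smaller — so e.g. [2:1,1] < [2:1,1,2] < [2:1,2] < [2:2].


Minimal non-faces — 23 found among 11 rays, 29 max cones:

  P={1,4}:  v_{1} + v_{4} = 0  so sig = [2:]
  P={3,9}:  v_{3} + v_{9} = 0  so sig = [2:]
  P={1,6}:  v_{1} + v_{6} = v_{3}  so sig = [2:1]
  P={1,10}:  v_{1} + v_{10} = v_{5}  so sig = [2:1]
  P={2,9}:  v_{2} + v_{9} = v_{8}  so sig = [2:1]
  P={3,4}:  v_{3} + v_{4} = v_{6}  so sig = [2:1]
  P={3,8}:  v_{3} + v_{8} = v_{2}  so sig = [2:1]
  P={4,5}:  v_{4} + v_{5} = v_{10}  so sig = [2:1]
  P={6,9}:  v_{6} + v_{9} = v_{4}  so sig = [2:1]
  P={4,7}:  v_{4} + v_{7} = v_{0} + v_{3}  so sig = [2:1,1]
  P={5,6}:  v_{5} + v_{6} = v_{3} + v_{10}  so sig = [2:1,1]
  P={6,8}:  v_{6} + v_{8} = v_{2} + v_{4}  so sig = [2:1,1]
  P={7,9}:  v_{7} + v_{9} = v_{0} + v_{1}  so sig = [2:1,1]
  P={7,8}:  v_{7} + v_{8} = v_{0} + v_{1} + v_{2}  so sig = [2:1,1,1]
  P={6,7}:  v_{6} + v_{7} = v_{0} + 2·v_{3}  so sig = [2:1,2]
  P={0,2,10}:  v_{0} + v_{2} + v_{10} = 0  so sig = [3:]
  P={0,1,3}:  v_{0} + v_{1} + v_{3} = v_{7}  so sig = [3:1]
  P={0,2,5}:  v_{0} + v_{2} + v_{5} = v_{1}  so sig = [3:1]
  P={0,8,10}:  v_{0} + v_{8} + v_{10} = v_{9}  so sig = [3:1]
  P={0,3,5}:  v_{0} + v_{3} + v_{5} = v_{7} + v_{10}  so sig = [3:1,1]
  P={0,5,8}:  v_{0} + v_{5} + v_{8} = v_{1} + v_{9}  so sig = [3:1,1]
  P={2,7,10}:  v_{2} + v_{7} + v_{10} = v_{1} + v_{3}  so sig = [3:1,1]
  P={2,5,7}:  v_{2} + v_{5} + v_{7} = 2·v_{1} + v_{3}  so sig = [3:1,2]

so the primitive-relation signature multiset is
[[2:], [2:], [2:1], [2:1], [2:1], [2:1], [2:1], [2:1], [2:1], [2:1,1], [2:1,1], [2:1,1], [2:1,1], [2:1,1,1], [2:1,2], [3:], [3:1], [3:1], [3:1], [3:1,1], [3:1,1], [3:1,1], [3:1,2]]
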